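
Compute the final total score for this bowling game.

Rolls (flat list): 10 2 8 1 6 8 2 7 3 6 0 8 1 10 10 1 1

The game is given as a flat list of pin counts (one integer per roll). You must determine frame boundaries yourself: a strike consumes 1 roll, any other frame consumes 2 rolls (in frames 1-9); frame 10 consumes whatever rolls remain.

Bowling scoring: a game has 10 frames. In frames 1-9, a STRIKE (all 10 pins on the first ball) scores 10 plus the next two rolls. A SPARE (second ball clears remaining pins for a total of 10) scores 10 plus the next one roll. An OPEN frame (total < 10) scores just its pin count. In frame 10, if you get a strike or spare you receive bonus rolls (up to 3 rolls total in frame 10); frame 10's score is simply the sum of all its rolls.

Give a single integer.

Answer: 121

Derivation:
Frame 1: STRIKE. 10 + next two rolls (2+8) = 20. Cumulative: 20
Frame 2: SPARE (2+8=10). 10 + next roll (1) = 11. Cumulative: 31
Frame 3: OPEN (1+6=7). Cumulative: 38
Frame 4: SPARE (8+2=10). 10 + next roll (7) = 17. Cumulative: 55
Frame 5: SPARE (7+3=10). 10 + next roll (6) = 16. Cumulative: 71
Frame 6: OPEN (6+0=6). Cumulative: 77
Frame 7: OPEN (8+1=9). Cumulative: 86
Frame 8: STRIKE. 10 + next two rolls (10+1) = 21. Cumulative: 107
Frame 9: STRIKE. 10 + next two rolls (1+1) = 12. Cumulative: 119
Frame 10: OPEN. Sum of all frame-10 rolls (1+1) = 2. Cumulative: 121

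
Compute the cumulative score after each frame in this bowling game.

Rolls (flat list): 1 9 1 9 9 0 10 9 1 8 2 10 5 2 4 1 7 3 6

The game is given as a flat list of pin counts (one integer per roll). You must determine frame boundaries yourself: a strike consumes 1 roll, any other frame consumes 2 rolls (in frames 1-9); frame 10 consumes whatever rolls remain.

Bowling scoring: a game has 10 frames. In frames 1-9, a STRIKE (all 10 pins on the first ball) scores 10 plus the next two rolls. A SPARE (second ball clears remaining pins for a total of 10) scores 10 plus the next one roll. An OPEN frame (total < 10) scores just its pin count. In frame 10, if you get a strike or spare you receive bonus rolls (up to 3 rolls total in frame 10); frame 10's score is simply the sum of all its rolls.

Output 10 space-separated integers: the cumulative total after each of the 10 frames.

Frame 1: SPARE (1+9=10). 10 + next roll (1) = 11. Cumulative: 11
Frame 2: SPARE (1+9=10). 10 + next roll (9) = 19. Cumulative: 30
Frame 3: OPEN (9+0=9). Cumulative: 39
Frame 4: STRIKE. 10 + next two rolls (9+1) = 20. Cumulative: 59
Frame 5: SPARE (9+1=10). 10 + next roll (8) = 18. Cumulative: 77
Frame 6: SPARE (8+2=10). 10 + next roll (10) = 20. Cumulative: 97
Frame 7: STRIKE. 10 + next two rolls (5+2) = 17. Cumulative: 114
Frame 8: OPEN (5+2=7). Cumulative: 121
Frame 9: OPEN (4+1=5). Cumulative: 126
Frame 10: SPARE. Sum of all frame-10 rolls (7+3+6) = 16. Cumulative: 142

Answer: 11 30 39 59 77 97 114 121 126 142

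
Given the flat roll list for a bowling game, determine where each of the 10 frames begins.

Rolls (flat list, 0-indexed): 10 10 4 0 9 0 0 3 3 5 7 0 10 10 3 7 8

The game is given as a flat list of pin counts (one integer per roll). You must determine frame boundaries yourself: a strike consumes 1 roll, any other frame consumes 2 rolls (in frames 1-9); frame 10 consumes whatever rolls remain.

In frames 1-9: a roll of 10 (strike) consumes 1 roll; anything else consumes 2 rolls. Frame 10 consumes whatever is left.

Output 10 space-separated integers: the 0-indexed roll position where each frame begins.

Frame 1 starts at roll index 0: roll=10 (strike), consumes 1 roll
Frame 2 starts at roll index 1: roll=10 (strike), consumes 1 roll
Frame 3 starts at roll index 2: rolls=4,0 (sum=4), consumes 2 rolls
Frame 4 starts at roll index 4: rolls=9,0 (sum=9), consumes 2 rolls
Frame 5 starts at roll index 6: rolls=0,3 (sum=3), consumes 2 rolls
Frame 6 starts at roll index 8: rolls=3,5 (sum=8), consumes 2 rolls
Frame 7 starts at roll index 10: rolls=7,0 (sum=7), consumes 2 rolls
Frame 8 starts at roll index 12: roll=10 (strike), consumes 1 roll
Frame 9 starts at roll index 13: roll=10 (strike), consumes 1 roll
Frame 10 starts at roll index 14: 3 remaining rolls

Answer: 0 1 2 4 6 8 10 12 13 14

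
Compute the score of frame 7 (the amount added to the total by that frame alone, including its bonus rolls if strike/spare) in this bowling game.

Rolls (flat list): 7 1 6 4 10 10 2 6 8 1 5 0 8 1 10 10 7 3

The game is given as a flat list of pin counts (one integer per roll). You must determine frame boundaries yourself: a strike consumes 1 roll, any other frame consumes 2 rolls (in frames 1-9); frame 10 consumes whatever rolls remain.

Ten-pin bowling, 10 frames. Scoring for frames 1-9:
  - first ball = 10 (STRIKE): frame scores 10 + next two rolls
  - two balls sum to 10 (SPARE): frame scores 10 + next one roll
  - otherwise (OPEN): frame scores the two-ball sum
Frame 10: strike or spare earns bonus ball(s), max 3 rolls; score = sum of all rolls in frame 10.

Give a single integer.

Frame 1: OPEN (7+1=8). Cumulative: 8
Frame 2: SPARE (6+4=10). 10 + next roll (10) = 20. Cumulative: 28
Frame 3: STRIKE. 10 + next two rolls (10+2) = 22. Cumulative: 50
Frame 4: STRIKE. 10 + next two rolls (2+6) = 18. Cumulative: 68
Frame 5: OPEN (2+6=8). Cumulative: 76
Frame 6: OPEN (8+1=9). Cumulative: 85
Frame 7: OPEN (5+0=5). Cumulative: 90
Frame 8: OPEN (8+1=9). Cumulative: 99
Frame 9: STRIKE. 10 + next two rolls (10+7) = 27. Cumulative: 126

Answer: 5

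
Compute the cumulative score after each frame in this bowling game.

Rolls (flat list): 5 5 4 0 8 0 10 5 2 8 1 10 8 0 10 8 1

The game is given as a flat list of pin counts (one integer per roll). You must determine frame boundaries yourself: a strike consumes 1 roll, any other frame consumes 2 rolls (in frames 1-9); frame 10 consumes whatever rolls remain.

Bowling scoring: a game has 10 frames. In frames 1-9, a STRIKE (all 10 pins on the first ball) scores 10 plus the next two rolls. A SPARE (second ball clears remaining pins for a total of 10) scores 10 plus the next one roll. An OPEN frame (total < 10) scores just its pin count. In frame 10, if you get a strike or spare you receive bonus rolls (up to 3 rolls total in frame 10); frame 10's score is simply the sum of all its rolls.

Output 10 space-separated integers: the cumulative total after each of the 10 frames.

Frame 1: SPARE (5+5=10). 10 + next roll (4) = 14. Cumulative: 14
Frame 2: OPEN (4+0=4). Cumulative: 18
Frame 3: OPEN (8+0=8). Cumulative: 26
Frame 4: STRIKE. 10 + next two rolls (5+2) = 17. Cumulative: 43
Frame 5: OPEN (5+2=7). Cumulative: 50
Frame 6: OPEN (8+1=9). Cumulative: 59
Frame 7: STRIKE. 10 + next two rolls (8+0) = 18. Cumulative: 77
Frame 8: OPEN (8+0=8). Cumulative: 85
Frame 9: STRIKE. 10 + next two rolls (8+1) = 19. Cumulative: 104
Frame 10: OPEN. Sum of all frame-10 rolls (8+1) = 9. Cumulative: 113

Answer: 14 18 26 43 50 59 77 85 104 113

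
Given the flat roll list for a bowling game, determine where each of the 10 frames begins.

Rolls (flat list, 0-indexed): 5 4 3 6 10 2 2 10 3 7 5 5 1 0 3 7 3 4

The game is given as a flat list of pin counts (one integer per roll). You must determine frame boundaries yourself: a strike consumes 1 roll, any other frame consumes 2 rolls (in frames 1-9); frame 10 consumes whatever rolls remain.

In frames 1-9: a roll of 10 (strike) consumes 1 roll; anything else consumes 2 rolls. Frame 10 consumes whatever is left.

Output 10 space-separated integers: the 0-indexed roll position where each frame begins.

Frame 1 starts at roll index 0: rolls=5,4 (sum=9), consumes 2 rolls
Frame 2 starts at roll index 2: rolls=3,6 (sum=9), consumes 2 rolls
Frame 3 starts at roll index 4: roll=10 (strike), consumes 1 roll
Frame 4 starts at roll index 5: rolls=2,2 (sum=4), consumes 2 rolls
Frame 5 starts at roll index 7: roll=10 (strike), consumes 1 roll
Frame 6 starts at roll index 8: rolls=3,7 (sum=10), consumes 2 rolls
Frame 7 starts at roll index 10: rolls=5,5 (sum=10), consumes 2 rolls
Frame 8 starts at roll index 12: rolls=1,0 (sum=1), consumes 2 rolls
Frame 9 starts at roll index 14: rolls=3,7 (sum=10), consumes 2 rolls
Frame 10 starts at roll index 16: 2 remaining rolls

Answer: 0 2 4 5 7 8 10 12 14 16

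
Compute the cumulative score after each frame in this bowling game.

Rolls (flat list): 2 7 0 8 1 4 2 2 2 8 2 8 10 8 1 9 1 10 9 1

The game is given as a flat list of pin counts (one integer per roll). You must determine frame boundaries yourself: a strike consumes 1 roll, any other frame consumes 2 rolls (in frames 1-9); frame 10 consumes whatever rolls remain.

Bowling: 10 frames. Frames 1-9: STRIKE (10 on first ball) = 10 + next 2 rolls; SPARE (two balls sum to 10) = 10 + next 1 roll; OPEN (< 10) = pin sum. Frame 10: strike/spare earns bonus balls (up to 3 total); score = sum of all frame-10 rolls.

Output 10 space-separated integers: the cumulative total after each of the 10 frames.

Answer: 9 17 22 26 38 58 77 86 106 126

Derivation:
Frame 1: OPEN (2+7=9). Cumulative: 9
Frame 2: OPEN (0+8=8). Cumulative: 17
Frame 3: OPEN (1+4=5). Cumulative: 22
Frame 4: OPEN (2+2=4). Cumulative: 26
Frame 5: SPARE (2+8=10). 10 + next roll (2) = 12. Cumulative: 38
Frame 6: SPARE (2+8=10). 10 + next roll (10) = 20. Cumulative: 58
Frame 7: STRIKE. 10 + next two rolls (8+1) = 19. Cumulative: 77
Frame 8: OPEN (8+1=9). Cumulative: 86
Frame 9: SPARE (9+1=10). 10 + next roll (10) = 20. Cumulative: 106
Frame 10: STRIKE. Sum of all frame-10 rolls (10+9+1) = 20. Cumulative: 126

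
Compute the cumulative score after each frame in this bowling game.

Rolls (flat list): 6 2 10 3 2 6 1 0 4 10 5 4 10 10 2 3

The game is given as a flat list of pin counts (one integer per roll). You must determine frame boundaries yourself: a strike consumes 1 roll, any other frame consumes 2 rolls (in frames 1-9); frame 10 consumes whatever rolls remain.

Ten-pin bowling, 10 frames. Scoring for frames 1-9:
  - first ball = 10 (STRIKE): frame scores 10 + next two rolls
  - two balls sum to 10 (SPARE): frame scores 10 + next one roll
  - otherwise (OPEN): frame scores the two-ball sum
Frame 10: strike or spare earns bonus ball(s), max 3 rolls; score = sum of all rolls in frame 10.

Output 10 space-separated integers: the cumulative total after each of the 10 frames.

Frame 1: OPEN (6+2=8). Cumulative: 8
Frame 2: STRIKE. 10 + next two rolls (3+2) = 15. Cumulative: 23
Frame 3: OPEN (3+2=5). Cumulative: 28
Frame 4: OPEN (6+1=7). Cumulative: 35
Frame 5: OPEN (0+4=4). Cumulative: 39
Frame 6: STRIKE. 10 + next two rolls (5+4) = 19. Cumulative: 58
Frame 7: OPEN (5+4=9). Cumulative: 67
Frame 8: STRIKE. 10 + next two rolls (10+2) = 22. Cumulative: 89
Frame 9: STRIKE. 10 + next two rolls (2+3) = 15. Cumulative: 104
Frame 10: OPEN. Sum of all frame-10 rolls (2+3) = 5. Cumulative: 109

Answer: 8 23 28 35 39 58 67 89 104 109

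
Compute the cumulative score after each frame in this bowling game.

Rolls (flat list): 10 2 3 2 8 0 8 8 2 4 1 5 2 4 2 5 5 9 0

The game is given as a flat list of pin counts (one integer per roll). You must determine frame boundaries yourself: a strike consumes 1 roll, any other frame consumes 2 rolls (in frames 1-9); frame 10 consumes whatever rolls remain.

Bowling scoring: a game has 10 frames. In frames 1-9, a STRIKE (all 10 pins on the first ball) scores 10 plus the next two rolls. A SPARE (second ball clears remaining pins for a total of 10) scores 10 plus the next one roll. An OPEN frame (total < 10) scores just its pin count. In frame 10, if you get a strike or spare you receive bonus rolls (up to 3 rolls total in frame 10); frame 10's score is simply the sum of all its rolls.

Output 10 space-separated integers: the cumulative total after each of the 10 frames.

Answer: 15 20 30 38 52 57 64 70 89 98

Derivation:
Frame 1: STRIKE. 10 + next two rolls (2+3) = 15. Cumulative: 15
Frame 2: OPEN (2+3=5). Cumulative: 20
Frame 3: SPARE (2+8=10). 10 + next roll (0) = 10. Cumulative: 30
Frame 4: OPEN (0+8=8). Cumulative: 38
Frame 5: SPARE (8+2=10). 10 + next roll (4) = 14. Cumulative: 52
Frame 6: OPEN (4+1=5). Cumulative: 57
Frame 7: OPEN (5+2=7). Cumulative: 64
Frame 8: OPEN (4+2=6). Cumulative: 70
Frame 9: SPARE (5+5=10). 10 + next roll (9) = 19. Cumulative: 89
Frame 10: OPEN. Sum of all frame-10 rolls (9+0) = 9. Cumulative: 98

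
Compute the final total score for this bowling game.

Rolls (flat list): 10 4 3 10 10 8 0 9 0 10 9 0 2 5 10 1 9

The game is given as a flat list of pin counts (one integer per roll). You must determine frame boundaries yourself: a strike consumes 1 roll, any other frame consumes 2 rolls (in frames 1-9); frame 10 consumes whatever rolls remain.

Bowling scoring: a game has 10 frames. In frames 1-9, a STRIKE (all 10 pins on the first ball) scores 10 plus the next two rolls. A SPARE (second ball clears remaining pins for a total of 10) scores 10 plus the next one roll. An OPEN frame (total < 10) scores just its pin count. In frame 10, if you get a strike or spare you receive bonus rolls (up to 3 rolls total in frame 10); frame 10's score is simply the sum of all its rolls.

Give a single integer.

Frame 1: STRIKE. 10 + next two rolls (4+3) = 17. Cumulative: 17
Frame 2: OPEN (4+3=7). Cumulative: 24
Frame 3: STRIKE. 10 + next two rolls (10+8) = 28. Cumulative: 52
Frame 4: STRIKE. 10 + next two rolls (8+0) = 18. Cumulative: 70
Frame 5: OPEN (8+0=8). Cumulative: 78
Frame 6: OPEN (9+0=9). Cumulative: 87
Frame 7: STRIKE. 10 + next two rolls (9+0) = 19. Cumulative: 106
Frame 8: OPEN (9+0=9). Cumulative: 115
Frame 9: OPEN (2+5=7). Cumulative: 122
Frame 10: STRIKE. Sum of all frame-10 rolls (10+1+9) = 20. Cumulative: 142

Answer: 142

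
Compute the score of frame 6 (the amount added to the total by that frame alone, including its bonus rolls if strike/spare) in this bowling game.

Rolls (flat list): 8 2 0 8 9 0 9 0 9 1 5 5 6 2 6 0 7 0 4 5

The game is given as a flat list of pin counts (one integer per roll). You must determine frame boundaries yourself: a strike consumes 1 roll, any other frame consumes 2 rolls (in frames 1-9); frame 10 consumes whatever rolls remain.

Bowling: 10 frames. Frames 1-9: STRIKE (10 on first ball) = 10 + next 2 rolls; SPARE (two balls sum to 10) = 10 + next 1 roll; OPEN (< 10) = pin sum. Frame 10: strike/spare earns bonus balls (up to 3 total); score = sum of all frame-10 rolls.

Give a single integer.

Frame 1: SPARE (8+2=10). 10 + next roll (0) = 10. Cumulative: 10
Frame 2: OPEN (0+8=8). Cumulative: 18
Frame 3: OPEN (9+0=9). Cumulative: 27
Frame 4: OPEN (9+0=9). Cumulative: 36
Frame 5: SPARE (9+1=10). 10 + next roll (5) = 15. Cumulative: 51
Frame 6: SPARE (5+5=10). 10 + next roll (6) = 16. Cumulative: 67
Frame 7: OPEN (6+2=8). Cumulative: 75
Frame 8: OPEN (6+0=6). Cumulative: 81

Answer: 16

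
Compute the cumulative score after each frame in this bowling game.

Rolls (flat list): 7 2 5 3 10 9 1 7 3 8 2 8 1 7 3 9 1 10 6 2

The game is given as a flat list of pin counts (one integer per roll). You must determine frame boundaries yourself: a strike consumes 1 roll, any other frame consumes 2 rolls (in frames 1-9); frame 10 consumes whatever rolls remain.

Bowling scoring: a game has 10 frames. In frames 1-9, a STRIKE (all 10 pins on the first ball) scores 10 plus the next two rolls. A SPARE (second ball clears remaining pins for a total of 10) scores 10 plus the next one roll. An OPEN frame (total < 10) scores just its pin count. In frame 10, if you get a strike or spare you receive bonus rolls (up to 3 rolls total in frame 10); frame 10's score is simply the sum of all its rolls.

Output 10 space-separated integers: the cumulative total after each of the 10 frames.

Answer: 9 17 37 54 72 90 99 118 138 156

Derivation:
Frame 1: OPEN (7+2=9). Cumulative: 9
Frame 2: OPEN (5+3=8). Cumulative: 17
Frame 3: STRIKE. 10 + next two rolls (9+1) = 20. Cumulative: 37
Frame 4: SPARE (9+1=10). 10 + next roll (7) = 17. Cumulative: 54
Frame 5: SPARE (7+3=10). 10 + next roll (8) = 18. Cumulative: 72
Frame 6: SPARE (8+2=10). 10 + next roll (8) = 18. Cumulative: 90
Frame 7: OPEN (8+1=9). Cumulative: 99
Frame 8: SPARE (7+3=10). 10 + next roll (9) = 19. Cumulative: 118
Frame 9: SPARE (9+1=10). 10 + next roll (10) = 20. Cumulative: 138
Frame 10: STRIKE. Sum of all frame-10 rolls (10+6+2) = 18. Cumulative: 156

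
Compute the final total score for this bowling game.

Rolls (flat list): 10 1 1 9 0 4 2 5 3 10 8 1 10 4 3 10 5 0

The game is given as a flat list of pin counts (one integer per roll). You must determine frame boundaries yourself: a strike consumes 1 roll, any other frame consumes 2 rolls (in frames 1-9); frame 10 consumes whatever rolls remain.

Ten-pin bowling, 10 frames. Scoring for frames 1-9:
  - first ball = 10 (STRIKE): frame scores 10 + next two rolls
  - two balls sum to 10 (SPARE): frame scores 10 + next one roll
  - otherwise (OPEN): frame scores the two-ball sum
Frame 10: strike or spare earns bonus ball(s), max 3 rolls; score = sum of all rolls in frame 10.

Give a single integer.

Answer: 104

Derivation:
Frame 1: STRIKE. 10 + next two rolls (1+1) = 12. Cumulative: 12
Frame 2: OPEN (1+1=2). Cumulative: 14
Frame 3: OPEN (9+0=9). Cumulative: 23
Frame 4: OPEN (4+2=6). Cumulative: 29
Frame 5: OPEN (5+3=8). Cumulative: 37
Frame 6: STRIKE. 10 + next two rolls (8+1) = 19. Cumulative: 56
Frame 7: OPEN (8+1=9). Cumulative: 65
Frame 8: STRIKE. 10 + next two rolls (4+3) = 17. Cumulative: 82
Frame 9: OPEN (4+3=7). Cumulative: 89
Frame 10: STRIKE. Sum of all frame-10 rolls (10+5+0) = 15. Cumulative: 104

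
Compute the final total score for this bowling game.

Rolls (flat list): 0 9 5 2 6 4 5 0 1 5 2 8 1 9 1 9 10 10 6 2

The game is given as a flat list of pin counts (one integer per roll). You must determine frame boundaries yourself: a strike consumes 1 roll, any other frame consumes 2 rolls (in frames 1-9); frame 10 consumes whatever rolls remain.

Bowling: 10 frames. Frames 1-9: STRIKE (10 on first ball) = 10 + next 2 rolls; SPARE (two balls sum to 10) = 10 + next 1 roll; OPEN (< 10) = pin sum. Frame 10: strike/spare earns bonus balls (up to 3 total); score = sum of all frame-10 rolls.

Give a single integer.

Frame 1: OPEN (0+9=9). Cumulative: 9
Frame 2: OPEN (5+2=7). Cumulative: 16
Frame 3: SPARE (6+4=10). 10 + next roll (5) = 15. Cumulative: 31
Frame 4: OPEN (5+0=5). Cumulative: 36
Frame 5: OPEN (1+5=6). Cumulative: 42
Frame 6: SPARE (2+8=10). 10 + next roll (1) = 11. Cumulative: 53
Frame 7: SPARE (1+9=10). 10 + next roll (1) = 11. Cumulative: 64
Frame 8: SPARE (1+9=10). 10 + next roll (10) = 20. Cumulative: 84
Frame 9: STRIKE. 10 + next two rolls (10+6) = 26. Cumulative: 110
Frame 10: STRIKE. Sum of all frame-10 rolls (10+6+2) = 18. Cumulative: 128

Answer: 128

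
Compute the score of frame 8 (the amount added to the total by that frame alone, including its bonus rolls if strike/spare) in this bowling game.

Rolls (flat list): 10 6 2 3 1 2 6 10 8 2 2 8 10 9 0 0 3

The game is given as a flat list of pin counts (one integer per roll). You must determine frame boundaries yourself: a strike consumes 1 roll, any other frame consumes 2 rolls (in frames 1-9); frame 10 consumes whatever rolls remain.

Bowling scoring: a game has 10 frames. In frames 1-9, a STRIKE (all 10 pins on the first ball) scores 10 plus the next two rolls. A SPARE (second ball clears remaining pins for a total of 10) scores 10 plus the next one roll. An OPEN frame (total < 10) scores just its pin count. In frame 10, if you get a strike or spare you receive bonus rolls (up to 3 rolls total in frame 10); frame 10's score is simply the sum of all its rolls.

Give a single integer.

Answer: 19

Derivation:
Frame 1: STRIKE. 10 + next two rolls (6+2) = 18. Cumulative: 18
Frame 2: OPEN (6+2=8). Cumulative: 26
Frame 3: OPEN (3+1=4). Cumulative: 30
Frame 4: OPEN (2+6=8). Cumulative: 38
Frame 5: STRIKE. 10 + next two rolls (8+2) = 20. Cumulative: 58
Frame 6: SPARE (8+2=10). 10 + next roll (2) = 12. Cumulative: 70
Frame 7: SPARE (2+8=10). 10 + next roll (10) = 20. Cumulative: 90
Frame 8: STRIKE. 10 + next two rolls (9+0) = 19. Cumulative: 109
Frame 9: OPEN (9+0=9). Cumulative: 118
Frame 10: OPEN. Sum of all frame-10 rolls (0+3) = 3. Cumulative: 121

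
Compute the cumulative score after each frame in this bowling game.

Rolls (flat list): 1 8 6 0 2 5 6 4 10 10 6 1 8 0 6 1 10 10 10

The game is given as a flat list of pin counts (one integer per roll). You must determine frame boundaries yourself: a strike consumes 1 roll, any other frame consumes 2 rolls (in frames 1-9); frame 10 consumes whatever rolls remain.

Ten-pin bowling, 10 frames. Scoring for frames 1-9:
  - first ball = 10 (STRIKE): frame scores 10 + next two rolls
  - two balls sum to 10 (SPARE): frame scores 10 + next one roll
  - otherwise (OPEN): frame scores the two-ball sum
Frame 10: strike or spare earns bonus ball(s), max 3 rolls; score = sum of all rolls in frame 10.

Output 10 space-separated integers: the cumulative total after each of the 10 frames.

Answer: 9 15 22 42 68 85 92 100 107 137

Derivation:
Frame 1: OPEN (1+8=9). Cumulative: 9
Frame 2: OPEN (6+0=6). Cumulative: 15
Frame 3: OPEN (2+5=7). Cumulative: 22
Frame 4: SPARE (6+4=10). 10 + next roll (10) = 20. Cumulative: 42
Frame 5: STRIKE. 10 + next two rolls (10+6) = 26. Cumulative: 68
Frame 6: STRIKE. 10 + next two rolls (6+1) = 17. Cumulative: 85
Frame 7: OPEN (6+1=7). Cumulative: 92
Frame 8: OPEN (8+0=8). Cumulative: 100
Frame 9: OPEN (6+1=7). Cumulative: 107
Frame 10: STRIKE. Sum of all frame-10 rolls (10+10+10) = 30. Cumulative: 137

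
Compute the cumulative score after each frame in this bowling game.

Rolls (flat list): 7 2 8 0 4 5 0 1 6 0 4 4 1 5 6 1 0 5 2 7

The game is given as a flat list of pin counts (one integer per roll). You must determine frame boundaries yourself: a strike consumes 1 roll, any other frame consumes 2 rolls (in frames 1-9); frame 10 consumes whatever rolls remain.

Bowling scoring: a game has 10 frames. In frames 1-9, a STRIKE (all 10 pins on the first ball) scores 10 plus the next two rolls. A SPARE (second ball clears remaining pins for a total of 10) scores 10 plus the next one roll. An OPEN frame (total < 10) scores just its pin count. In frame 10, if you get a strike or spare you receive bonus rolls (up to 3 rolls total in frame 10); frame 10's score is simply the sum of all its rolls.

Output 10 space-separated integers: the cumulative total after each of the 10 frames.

Answer: 9 17 26 27 33 41 47 54 59 68

Derivation:
Frame 1: OPEN (7+2=9). Cumulative: 9
Frame 2: OPEN (8+0=8). Cumulative: 17
Frame 3: OPEN (4+5=9). Cumulative: 26
Frame 4: OPEN (0+1=1). Cumulative: 27
Frame 5: OPEN (6+0=6). Cumulative: 33
Frame 6: OPEN (4+4=8). Cumulative: 41
Frame 7: OPEN (1+5=6). Cumulative: 47
Frame 8: OPEN (6+1=7). Cumulative: 54
Frame 9: OPEN (0+5=5). Cumulative: 59
Frame 10: OPEN. Sum of all frame-10 rolls (2+7) = 9. Cumulative: 68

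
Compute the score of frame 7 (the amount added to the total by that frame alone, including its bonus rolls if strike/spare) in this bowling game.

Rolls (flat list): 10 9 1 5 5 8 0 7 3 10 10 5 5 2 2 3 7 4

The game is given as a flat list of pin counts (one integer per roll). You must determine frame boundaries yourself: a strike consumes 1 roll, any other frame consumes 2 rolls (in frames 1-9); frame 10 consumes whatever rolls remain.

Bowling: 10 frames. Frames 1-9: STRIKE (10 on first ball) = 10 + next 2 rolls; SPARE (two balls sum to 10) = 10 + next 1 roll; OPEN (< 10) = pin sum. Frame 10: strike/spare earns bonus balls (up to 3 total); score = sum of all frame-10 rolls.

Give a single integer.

Frame 1: STRIKE. 10 + next two rolls (9+1) = 20. Cumulative: 20
Frame 2: SPARE (9+1=10). 10 + next roll (5) = 15. Cumulative: 35
Frame 3: SPARE (5+5=10). 10 + next roll (8) = 18. Cumulative: 53
Frame 4: OPEN (8+0=8). Cumulative: 61
Frame 5: SPARE (7+3=10). 10 + next roll (10) = 20. Cumulative: 81
Frame 6: STRIKE. 10 + next two rolls (10+5) = 25. Cumulative: 106
Frame 7: STRIKE. 10 + next two rolls (5+5) = 20. Cumulative: 126
Frame 8: SPARE (5+5=10). 10 + next roll (2) = 12. Cumulative: 138
Frame 9: OPEN (2+2=4). Cumulative: 142

Answer: 20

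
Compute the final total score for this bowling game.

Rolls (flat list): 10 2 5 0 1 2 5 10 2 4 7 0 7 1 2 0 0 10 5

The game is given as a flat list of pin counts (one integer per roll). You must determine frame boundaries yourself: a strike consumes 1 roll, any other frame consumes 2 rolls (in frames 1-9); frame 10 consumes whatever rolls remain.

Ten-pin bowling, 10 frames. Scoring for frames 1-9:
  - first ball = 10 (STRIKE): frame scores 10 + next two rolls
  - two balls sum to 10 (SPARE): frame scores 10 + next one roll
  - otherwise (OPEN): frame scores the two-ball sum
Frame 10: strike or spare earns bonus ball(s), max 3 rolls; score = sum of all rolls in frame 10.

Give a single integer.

Frame 1: STRIKE. 10 + next two rolls (2+5) = 17. Cumulative: 17
Frame 2: OPEN (2+5=7). Cumulative: 24
Frame 3: OPEN (0+1=1). Cumulative: 25
Frame 4: OPEN (2+5=7). Cumulative: 32
Frame 5: STRIKE. 10 + next two rolls (2+4) = 16. Cumulative: 48
Frame 6: OPEN (2+4=6). Cumulative: 54
Frame 7: OPEN (7+0=7). Cumulative: 61
Frame 8: OPEN (7+1=8). Cumulative: 69
Frame 9: OPEN (2+0=2). Cumulative: 71
Frame 10: SPARE. Sum of all frame-10 rolls (0+10+5) = 15. Cumulative: 86

Answer: 86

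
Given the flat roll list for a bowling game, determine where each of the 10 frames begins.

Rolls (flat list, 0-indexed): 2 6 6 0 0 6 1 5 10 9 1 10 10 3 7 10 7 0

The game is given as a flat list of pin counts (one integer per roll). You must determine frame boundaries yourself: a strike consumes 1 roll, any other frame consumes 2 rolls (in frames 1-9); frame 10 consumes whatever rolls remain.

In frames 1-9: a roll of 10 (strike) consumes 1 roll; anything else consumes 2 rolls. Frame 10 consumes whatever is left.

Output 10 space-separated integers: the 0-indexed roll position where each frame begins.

Answer: 0 2 4 6 8 9 11 12 13 15

Derivation:
Frame 1 starts at roll index 0: rolls=2,6 (sum=8), consumes 2 rolls
Frame 2 starts at roll index 2: rolls=6,0 (sum=6), consumes 2 rolls
Frame 3 starts at roll index 4: rolls=0,6 (sum=6), consumes 2 rolls
Frame 4 starts at roll index 6: rolls=1,5 (sum=6), consumes 2 rolls
Frame 5 starts at roll index 8: roll=10 (strike), consumes 1 roll
Frame 6 starts at roll index 9: rolls=9,1 (sum=10), consumes 2 rolls
Frame 7 starts at roll index 11: roll=10 (strike), consumes 1 roll
Frame 8 starts at roll index 12: roll=10 (strike), consumes 1 roll
Frame 9 starts at roll index 13: rolls=3,7 (sum=10), consumes 2 rolls
Frame 10 starts at roll index 15: 3 remaining rolls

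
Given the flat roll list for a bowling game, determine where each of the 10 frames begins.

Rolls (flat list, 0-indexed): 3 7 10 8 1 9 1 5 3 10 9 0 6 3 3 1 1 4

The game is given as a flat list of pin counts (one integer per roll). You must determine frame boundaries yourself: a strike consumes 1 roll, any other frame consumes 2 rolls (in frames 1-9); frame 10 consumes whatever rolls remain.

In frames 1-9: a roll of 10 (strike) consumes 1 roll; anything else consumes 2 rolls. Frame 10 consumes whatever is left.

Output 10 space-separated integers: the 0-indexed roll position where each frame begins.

Answer: 0 2 3 5 7 9 10 12 14 16

Derivation:
Frame 1 starts at roll index 0: rolls=3,7 (sum=10), consumes 2 rolls
Frame 2 starts at roll index 2: roll=10 (strike), consumes 1 roll
Frame 3 starts at roll index 3: rolls=8,1 (sum=9), consumes 2 rolls
Frame 4 starts at roll index 5: rolls=9,1 (sum=10), consumes 2 rolls
Frame 5 starts at roll index 7: rolls=5,3 (sum=8), consumes 2 rolls
Frame 6 starts at roll index 9: roll=10 (strike), consumes 1 roll
Frame 7 starts at roll index 10: rolls=9,0 (sum=9), consumes 2 rolls
Frame 8 starts at roll index 12: rolls=6,3 (sum=9), consumes 2 rolls
Frame 9 starts at roll index 14: rolls=3,1 (sum=4), consumes 2 rolls
Frame 10 starts at roll index 16: 2 remaining rolls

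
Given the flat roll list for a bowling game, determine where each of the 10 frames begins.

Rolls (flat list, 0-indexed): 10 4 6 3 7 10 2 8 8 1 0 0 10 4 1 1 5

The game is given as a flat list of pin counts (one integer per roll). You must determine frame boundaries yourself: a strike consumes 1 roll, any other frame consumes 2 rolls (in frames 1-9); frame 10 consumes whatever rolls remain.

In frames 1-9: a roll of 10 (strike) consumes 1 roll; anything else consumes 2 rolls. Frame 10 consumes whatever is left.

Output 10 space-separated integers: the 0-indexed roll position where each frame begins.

Frame 1 starts at roll index 0: roll=10 (strike), consumes 1 roll
Frame 2 starts at roll index 1: rolls=4,6 (sum=10), consumes 2 rolls
Frame 3 starts at roll index 3: rolls=3,7 (sum=10), consumes 2 rolls
Frame 4 starts at roll index 5: roll=10 (strike), consumes 1 roll
Frame 5 starts at roll index 6: rolls=2,8 (sum=10), consumes 2 rolls
Frame 6 starts at roll index 8: rolls=8,1 (sum=9), consumes 2 rolls
Frame 7 starts at roll index 10: rolls=0,0 (sum=0), consumes 2 rolls
Frame 8 starts at roll index 12: roll=10 (strike), consumes 1 roll
Frame 9 starts at roll index 13: rolls=4,1 (sum=5), consumes 2 rolls
Frame 10 starts at roll index 15: 2 remaining rolls

Answer: 0 1 3 5 6 8 10 12 13 15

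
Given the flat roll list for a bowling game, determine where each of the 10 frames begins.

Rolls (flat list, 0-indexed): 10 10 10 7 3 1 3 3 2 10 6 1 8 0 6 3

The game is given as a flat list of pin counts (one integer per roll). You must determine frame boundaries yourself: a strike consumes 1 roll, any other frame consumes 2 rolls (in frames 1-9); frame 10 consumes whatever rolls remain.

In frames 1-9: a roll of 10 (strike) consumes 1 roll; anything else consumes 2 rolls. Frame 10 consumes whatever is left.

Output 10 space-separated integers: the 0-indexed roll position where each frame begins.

Answer: 0 1 2 3 5 7 9 10 12 14

Derivation:
Frame 1 starts at roll index 0: roll=10 (strike), consumes 1 roll
Frame 2 starts at roll index 1: roll=10 (strike), consumes 1 roll
Frame 3 starts at roll index 2: roll=10 (strike), consumes 1 roll
Frame 4 starts at roll index 3: rolls=7,3 (sum=10), consumes 2 rolls
Frame 5 starts at roll index 5: rolls=1,3 (sum=4), consumes 2 rolls
Frame 6 starts at roll index 7: rolls=3,2 (sum=5), consumes 2 rolls
Frame 7 starts at roll index 9: roll=10 (strike), consumes 1 roll
Frame 8 starts at roll index 10: rolls=6,1 (sum=7), consumes 2 rolls
Frame 9 starts at roll index 12: rolls=8,0 (sum=8), consumes 2 rolls
Frame 10 starts at roll index 14: 2 remaining rolls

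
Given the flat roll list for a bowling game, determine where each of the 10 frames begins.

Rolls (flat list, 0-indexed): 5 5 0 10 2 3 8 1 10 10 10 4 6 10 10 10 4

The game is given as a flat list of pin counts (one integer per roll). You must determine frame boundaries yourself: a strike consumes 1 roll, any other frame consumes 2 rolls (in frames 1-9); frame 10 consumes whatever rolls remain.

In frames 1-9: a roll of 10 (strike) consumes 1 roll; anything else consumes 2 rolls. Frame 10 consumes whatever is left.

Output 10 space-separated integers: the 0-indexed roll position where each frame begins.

Answer: 0 2 4 6 8 9 10 11 13 14

Derivation:
Frame 1 starts at roll index 0: rolls=5,5 (sum=10), consumes 2 rolls
Frame 2 starts at roll index 2: rolls=0,10 (sum=10), consumes 2 rolls
Frame 3 starts at roll index 4: rolls=2,3 (sum=5), consumes 2 rolls
Frame 4 starts at roll index 6: rolls=8,1 (sum=9), consumes 2 rolls
Frame 5 starts at roll index 8: roll=10 (strike), consumes 1 roll
Frame 6 starts at roll index 9: roll=10 (strike), consumes 1 roll
Frame 7 starts at roll index 10: roll=10 (strike), consumes 1 roll
Frame 8 starts at roll index 11: rolls=4,6 (sum=10), consumes 2 rolls
Frame 9 starts at roll index 13: roll=10 (strike), consumes 1 roll
Frame 10 starts at roll index 14: 3 remaining rolls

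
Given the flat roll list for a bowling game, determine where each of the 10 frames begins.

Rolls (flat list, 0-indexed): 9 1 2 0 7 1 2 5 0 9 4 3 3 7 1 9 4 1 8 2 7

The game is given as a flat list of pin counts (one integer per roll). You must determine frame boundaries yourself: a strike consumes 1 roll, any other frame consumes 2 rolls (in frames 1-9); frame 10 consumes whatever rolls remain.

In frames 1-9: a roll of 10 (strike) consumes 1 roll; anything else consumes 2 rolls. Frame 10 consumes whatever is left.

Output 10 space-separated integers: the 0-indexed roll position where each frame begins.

Answer: 0 2 4 6 8 10 12 14 16 18

Derivation:
Frame 1 starts at roll index 0: rolls=9,1 (sum=10), consumes 2 rolls
Frame 2 starts at roll index 2: rolls=2,0 (sum=2), consumes 2 rolls
Frame 3 starts at roll index 4: rolls=7,1 (sum=8), consumes 2 rolls
Frame 4 starts at roll index 6: rolls=2,5 (sum=7), consumes 2 rolls
Frame 5 starts at roll index 8: rolls=0,9 (sum=9), consumes 2 rolls
Frame 6 starts at roll index 10: rolls=4,3 (sum=7), consumes 2 rolls
Frame 7 starts at roll index 12: rolls=3,7 (sum=10), consumes 2 rolls
Frame 8 starts at roll index 14: rolls=1,9 (sum=10), consumes 2 rolls
Frame 9 starts at roll index 16: rolls=4,1 (sum=5), consumes 2 rolls
Frame 10 starts at roll index 18: 3 remaining rolls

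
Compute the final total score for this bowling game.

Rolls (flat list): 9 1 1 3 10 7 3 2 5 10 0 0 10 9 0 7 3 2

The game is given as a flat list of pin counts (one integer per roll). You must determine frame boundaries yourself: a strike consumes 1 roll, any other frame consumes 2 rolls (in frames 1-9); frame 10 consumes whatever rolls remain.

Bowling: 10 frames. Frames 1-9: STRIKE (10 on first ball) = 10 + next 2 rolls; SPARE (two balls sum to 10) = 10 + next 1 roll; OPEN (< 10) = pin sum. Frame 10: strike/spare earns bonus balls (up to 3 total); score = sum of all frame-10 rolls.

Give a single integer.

Frame 1: SPARE (9+1=10). 10 + next roll (1) = 11. Cumulative: 11
Frame 2: OPEN (1+3=4). Cumulative: 15
Frame 3: STRIKE. 10 + next two rolls (7+3) = 20. Cumulative: 35
Frame 4: SPARE (7+3=10). 10 + next roll (2) = 12. Cumulative: 47
Frame 5: OPEN (2+5=7). Cumulative: 54
Frame 6: STRIKE. 10 + next two rolls (0+0) = 10. Cumulative: 64
Frame 7: OPEN (0+0=0). Cumulative: 64
Frame 8: STRIKE. 10 + next two rolls (9+0) = 19. Cumulative: 83
Frame 9: OPEN (9+0=9). Cumulative: 92
Frame 10: SPARE. Sum of all frame-10 rolls (7+3+2) = 12. Cumulative: 104

Answer: 104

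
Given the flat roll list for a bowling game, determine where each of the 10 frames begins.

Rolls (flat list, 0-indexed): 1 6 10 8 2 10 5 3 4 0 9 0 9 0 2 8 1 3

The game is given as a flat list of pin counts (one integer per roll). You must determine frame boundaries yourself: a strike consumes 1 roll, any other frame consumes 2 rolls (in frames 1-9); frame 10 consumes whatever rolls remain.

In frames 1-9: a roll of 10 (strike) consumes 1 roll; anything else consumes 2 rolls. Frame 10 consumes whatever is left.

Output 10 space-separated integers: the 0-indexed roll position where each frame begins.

Frame 1 starts at roll index 0: rolls=1,6 (sum=7), consumes 2 rolls
Frame 2 starts at roll index 2: roll=10 (strike), consumes 1 roll
Frame 3 starts at roll index 3: rolls=8,2 (sum=10), consumes 2 rolls
Frame 4 starts at roll index 5: roll=10 (strike), consumes 1 roll
Frame 5 starts at roll index 6: rolls=5,3 (sum=8), consumes 2 rolls
Frame 6 starts at roll index 8: rolls=4,0 (sum=4), consumes 2 rolls
Frame 7 starts at roll index 10: rolls=9,0 (sum=9), consumes 2 rolls
Frame 8 starts at roll index 12: rolls=9,0 (sum=9), consumes 2 rolls
Frame 9 starts at roll index 14: rolls=2,8 (sum=10), consumes 2 rolls
Frame 10 starts at roll index 16: 2 remaining rolls

Answer: 0 2 3 5 6 8 10 12 14 16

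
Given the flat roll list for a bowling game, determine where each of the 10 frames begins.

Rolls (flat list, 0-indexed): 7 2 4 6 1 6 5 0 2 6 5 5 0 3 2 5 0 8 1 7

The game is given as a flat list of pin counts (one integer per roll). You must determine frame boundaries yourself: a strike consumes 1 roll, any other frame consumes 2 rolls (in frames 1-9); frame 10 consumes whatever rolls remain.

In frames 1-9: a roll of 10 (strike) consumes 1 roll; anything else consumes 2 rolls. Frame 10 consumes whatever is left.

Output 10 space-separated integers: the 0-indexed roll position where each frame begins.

Answer: 0 2 4 6 8 10 12 14 16 18

Derivation:
Frame 1 starts at roll index 0: rolls=7,2 (sum=9), consumes 2 rolls
Frame 2 starts at roll index 2: rolls=4,6 (sum=10), consumes 2 rolls
Frame 3 starts at roll index 4: rolls=1,6 (sum=7), consumes 2 rolls
Frame 4 starts at roll index 6: rolls=5,0 (sum=5), consumes 2 rolls
Frame 5 starts at roll index 8: rolls=2,6 (sum=8), consumes 2 rolls
Frame 6 starts at roll index 10: rolls=5,5 (sum=10), consumes 2 rolls
Frame 7 starts at roll index 12: rolls=0,3 (sum=3), consumes 2 rolls
Frame 8 starts at roll index 14: rolls=2,5 (sum=7), consumes 2 rolls
Frame 9 starts at roll index 16: rolls=0,8 (sum=8), consumes 2 rolls
Frame 10 starts at roll index 18: 2 remaining rolls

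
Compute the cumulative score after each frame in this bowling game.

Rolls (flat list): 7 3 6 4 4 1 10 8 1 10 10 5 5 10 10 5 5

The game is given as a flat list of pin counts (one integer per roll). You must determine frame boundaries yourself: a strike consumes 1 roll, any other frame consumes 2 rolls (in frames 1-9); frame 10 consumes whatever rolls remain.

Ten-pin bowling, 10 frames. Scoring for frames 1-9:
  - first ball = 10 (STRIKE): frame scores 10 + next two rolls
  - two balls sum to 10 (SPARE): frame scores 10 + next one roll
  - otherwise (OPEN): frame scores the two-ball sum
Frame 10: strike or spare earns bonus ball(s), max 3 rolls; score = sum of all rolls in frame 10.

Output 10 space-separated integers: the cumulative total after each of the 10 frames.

Answer: 16 30 35 54 63 88 108 128 153 173

Derivation:
Frame 1: SPARE (7+3=10). 10 + next roll (6) = 16. Cumulative: 16
Frame 2: SPARE (6+4=10). 10 + next roll (4) = 14. Cumulative: 30
Frame 3: OPEN (4+1=5). Cumulative: 35
Frame 4: STRIKE. 10 + next two rolls (8+1) = 19. Cumulative: 54
Frame 5: OPEN (8+1=9). Cumulative: 63
Frame 6: STRIKE. 10 + next two rolls (10+5) = 25. Cumulative: 88
Frame 7: STRIKE. 10 + next two rolls (5+5) = 20. Cumulative: 108
Frame 8: SPARE (5+5=10). 10 + next roll (10) = 20. Cumulative: 128
Frame 9: STRIKE. 10 + next two rolls (10+5) = 25. Cumulative: 153
Frame 10: STRIKE. Sum of all frame-10 rolls (10+5+5) = 20. Cumulative: 173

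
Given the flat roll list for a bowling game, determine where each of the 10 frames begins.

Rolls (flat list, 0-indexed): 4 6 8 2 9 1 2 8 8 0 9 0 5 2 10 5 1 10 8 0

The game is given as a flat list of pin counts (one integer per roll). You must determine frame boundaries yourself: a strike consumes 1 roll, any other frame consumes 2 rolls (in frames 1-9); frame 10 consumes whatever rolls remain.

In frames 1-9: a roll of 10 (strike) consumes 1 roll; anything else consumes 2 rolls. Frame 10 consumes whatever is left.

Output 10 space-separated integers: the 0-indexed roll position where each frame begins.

Answer: 0 2 4 6 8 10 12 14 15 17

Derivation:
Frame 1 starts at roll index 0: rolls=4,6 (sum=10), consumes 2 rolls
Frame 2 starts at roll index 2: rolls=8,2 (sum=10), consumes 2 rolls
Frame 3 starts at roll index 4: rolls=9,1 (sum=10), consumes 2 rolls
Frame 4 starts at roll index 6: rolls=2,8 (sum=10), consumes 2 rolls
Frame 5 starts at roll index 8: rolls=8,0 (sum=8), consumes 2 rolls
Frame 6 starts at roll index 10: rolls=9,0 (sum=9), consumes 2 rolls
Frame 7 starts at roll index 12: rolls=5,2 (sum=7), consumes 2 rolls
Frame 8 starts at roll index 14: roll=10 (strike), consumes 1 roll
Frame 9 starts at roll index 15: rolls=5,1 (sum=6), consumes 2 rolls
Frame 10 starts at roll index 17: 3 remaining rolls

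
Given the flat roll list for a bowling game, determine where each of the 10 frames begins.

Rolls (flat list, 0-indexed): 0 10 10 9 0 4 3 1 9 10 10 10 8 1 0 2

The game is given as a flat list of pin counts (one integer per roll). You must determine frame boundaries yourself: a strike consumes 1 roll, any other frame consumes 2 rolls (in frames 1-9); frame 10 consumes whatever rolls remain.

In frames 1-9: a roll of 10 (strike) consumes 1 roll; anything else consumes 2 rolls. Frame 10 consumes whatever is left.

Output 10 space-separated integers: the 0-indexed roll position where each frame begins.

Frame 1 starts at roll index 0: rolls=0,10 (sum=10), consumes 2 rolls
Frame 2 starts at roll index 2: roll=10 (strike), consumes 1 roll
Frame 3 starts at roll index 3: rolls=9,0 (sum=9), consumes 2 rolls
Frame 4 starts at roll index 5: rolls=4,3 (sum=7), consumes 2 rolls
Frame 5 starts at roll index 7: rolls=1,9 (sum=10), consumes 2 rolls
Frame 6 starts at roll index 9: roll=10 (strike), consumes 1 roll
Frame 7 starts at roll index 10: roll=10 (strike), consumes 1 roll
Frame 8 starts at roll index 11: roll=10 (strike), consumes 1 roll
Frame 9 starts at roll index 12: rolls=8,1 (sum=9), consumes 2 rolls
Frame 10 starts at roll index 14: 2 remaining rolls

Answer: 0 2 3 5 7 9 10 11 12 14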